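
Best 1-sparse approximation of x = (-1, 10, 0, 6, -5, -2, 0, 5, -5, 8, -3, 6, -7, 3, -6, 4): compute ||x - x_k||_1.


Sorted |x_i| descending: [10, 8, 7, 6, 6, 6, 5, 5, 5, 4, 3, 3, 2, 1, 0, 0]
Keep top 1: [10]
Tail entries: [8, 7, 6, 6, 6, 5, 5, 5, 4, 3, 3, 2, 1, 0, 0]
L1 error = sum of tail = 61.

61


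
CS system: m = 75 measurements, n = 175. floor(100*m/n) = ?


100*m/n = 100*75/175 ≈ 42.8571.
floor = 42.

42


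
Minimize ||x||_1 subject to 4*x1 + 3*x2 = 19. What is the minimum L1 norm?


Axis intercepts:
  x1 = 19/4, x2 = 0: L1 = 19/4
  x1 = 0, x2 = 19/3: L1 = 19/3
x* = (19/4, 0)
||x*||_1 = 19/4.

19/4


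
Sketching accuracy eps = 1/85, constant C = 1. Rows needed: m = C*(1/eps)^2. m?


1/eps = 85.
(1/eps)^2 = 7225.
m = 1*7225 = 7225.

7225


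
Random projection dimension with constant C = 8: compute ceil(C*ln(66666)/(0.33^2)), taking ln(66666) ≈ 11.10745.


ln(66666) ≈ 11.10745.
eps^2 = 0.33^2 = 0.1089.
C*ln(N)/eps^2 ≈ 8*11.10745/0.1089 ≈ 815.9743.
m = ceil(815.9743) = 816.

816


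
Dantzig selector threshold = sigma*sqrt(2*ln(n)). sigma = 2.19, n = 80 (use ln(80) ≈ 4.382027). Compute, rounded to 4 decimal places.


ln(80) ≈ 4.382027.
2*ln(n) ≈ 8.764054.
sqrt(2*ln(n)) ≈ sqrt(8.764054) ≈ 2.960414.
threshold ≈ 2.19*2.960414 = 6.48330666 ≈ 6.4833.

6.4833


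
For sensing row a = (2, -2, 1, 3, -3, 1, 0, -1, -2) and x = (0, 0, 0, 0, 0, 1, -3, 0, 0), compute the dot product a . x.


Non-zero terms: ['1*1', '0*-3']
Products: [1, 0]
y = sum = 1.

1


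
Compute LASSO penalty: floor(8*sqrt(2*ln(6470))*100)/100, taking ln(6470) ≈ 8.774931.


ln(6470) ≈ 8.774931.
2*ln(n) ≈ 17.549862.
sqrt(2*ln(n)) ≈ sqrt(17.549862) ≈ 4.189256.
lambda ≈ 8*4.189256 = 33.514048.
floor(lambda*100)/100 = 33.51.

33.51


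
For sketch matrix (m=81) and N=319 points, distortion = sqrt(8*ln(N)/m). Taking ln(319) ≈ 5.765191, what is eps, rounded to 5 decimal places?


ln(319) ≈ 5.765191.
8*ln(N)/m ≈ 8*5.765191/81 ≈ 0.56940158.
eps = sqrt(0.56940158) ≈ 0.754587 ≈ 0.75459.

0.75459


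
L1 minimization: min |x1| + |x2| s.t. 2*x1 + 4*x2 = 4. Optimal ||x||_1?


Axis intercepts:
  x1 = 2, x2 = 0: L1 = 2
  x1 = 0, x2 = 1: L1 = 1
x* = (0, 1)
||x*||_1 = 1.

1


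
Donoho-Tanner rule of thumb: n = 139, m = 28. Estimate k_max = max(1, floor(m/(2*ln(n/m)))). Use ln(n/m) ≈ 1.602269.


n/m = 139/28.
ln(n/m) ≈ 1.602269.
2*ln(n/m) ≈ 3.204538.
m/(2*ln(n/m)) ≈ 28/3.204538 ≈ 8.7376.
floor = 8.
k_max = max(1, 8) = 8.

8


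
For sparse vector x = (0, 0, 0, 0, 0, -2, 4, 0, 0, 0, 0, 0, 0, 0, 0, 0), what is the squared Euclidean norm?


Non-zero entries: [(5, -2), (6, 4)]
Squares: [4, 16]
||x||_2^2 = sum = 20.

20


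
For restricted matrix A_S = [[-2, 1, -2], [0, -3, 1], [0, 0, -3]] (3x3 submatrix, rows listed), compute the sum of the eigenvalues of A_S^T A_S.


Sum of eigenvalues of A_S^T A_S = trace(A_S^T A_S) = sum of squared column norms of A_S.
A_S^T A_S diagonal: [4, 10, 14].
trace = 4 + 10 + 14 = 28.

28


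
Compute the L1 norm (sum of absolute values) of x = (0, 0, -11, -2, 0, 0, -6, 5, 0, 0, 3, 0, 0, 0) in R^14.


Non-zero entries: [(2, -11), (3, -2), (6, -6), (7, 5), (10, 3)]
Absolute values: [11, 2, 6, 5, 3]
||x||_1 = sum = 27.

27


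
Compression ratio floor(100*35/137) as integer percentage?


100*m/n = 100*35/137 ≈ 25.5474.
floor = 25.

25


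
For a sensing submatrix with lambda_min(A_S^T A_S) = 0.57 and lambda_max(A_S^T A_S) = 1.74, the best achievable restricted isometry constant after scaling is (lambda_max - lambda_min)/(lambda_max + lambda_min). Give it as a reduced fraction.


lambda_max - lambda_min = 1.74 - 0.57 = 1.17.
lambda_max + lambda_min = 1.74 + 0.57 = 2.31.
delta = 1.17/2.31 = 117/231 = 39/77.

39/77


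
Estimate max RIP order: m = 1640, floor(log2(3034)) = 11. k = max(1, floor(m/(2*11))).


floor(log2(3034)) = 11.
2*11 = 22.
m/(2*floor(log2(n))) = 1640/22 ≈ 74.5455.
floor = 74.
k = max(1, 74) = 74.

74


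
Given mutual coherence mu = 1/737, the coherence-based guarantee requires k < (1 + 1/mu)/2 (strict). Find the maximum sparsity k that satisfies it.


1/mu = 737.
1 + 1/mu = 738.
(1 + 1/mu)/2 = 369 is an integer and the inequality is strict, so k_max = 369 - 1 = 368.

368


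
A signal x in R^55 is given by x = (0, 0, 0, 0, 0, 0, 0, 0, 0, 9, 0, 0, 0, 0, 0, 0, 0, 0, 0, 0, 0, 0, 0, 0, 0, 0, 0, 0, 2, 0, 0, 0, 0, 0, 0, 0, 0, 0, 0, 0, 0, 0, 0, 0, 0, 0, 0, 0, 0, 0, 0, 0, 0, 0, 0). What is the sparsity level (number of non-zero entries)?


Non-zero positions: [9, 28].
Sparsity = 2.

2


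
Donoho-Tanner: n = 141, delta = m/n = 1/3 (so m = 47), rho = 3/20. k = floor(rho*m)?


m = 1/3*141 = 47.
rho = 3/20.
rho*m = 3/20*47 = 7.05.
k = floor(7.05) = 7.

7


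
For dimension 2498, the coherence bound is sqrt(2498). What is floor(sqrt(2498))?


49^2 = 2401 <= 2498 < 2500 = 50^2, so 49 <= sqrt(2498) < 50.
floor(sqrt(2498)) = 49.

49


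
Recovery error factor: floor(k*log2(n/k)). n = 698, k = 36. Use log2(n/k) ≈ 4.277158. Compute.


log2(n/k) = log2(698/36) ≈ 4.277158.
k*log2(n/k) ≈ 36*4.277158 = 153.977688.
floor(153.977688) = 153.

153


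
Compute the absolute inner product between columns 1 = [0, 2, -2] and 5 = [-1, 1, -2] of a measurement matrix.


Inner product: 0*-1 + 2*1 + -2*-2
Products: [0, 2, 4]
Sum = 6.
|dot| = 6.

6


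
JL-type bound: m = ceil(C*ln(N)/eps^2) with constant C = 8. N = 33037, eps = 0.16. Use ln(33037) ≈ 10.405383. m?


ln(33037) ≈ 10.405383.
eps^2 = 0.16^2 = 0.0256.
C*ln(N)/eps^2 ≈ 8*10.405383/0.0256 ≈ 3251.6822.
m = ceil(3251.6822) = 3252.

3252


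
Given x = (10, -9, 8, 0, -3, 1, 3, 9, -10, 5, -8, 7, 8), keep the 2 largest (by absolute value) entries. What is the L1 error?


Sorted |x_i| descending: [10, 10, 9, 9, 8, 8, 8, 7, 5, 3, 3, 1, 0]
Keep top 2: [10, 10]
Tail entries: [9, 9, 8, 8, 8, 7, 5, 3, 3, 1, 0]
L1 error = sum of tail = 61.

61


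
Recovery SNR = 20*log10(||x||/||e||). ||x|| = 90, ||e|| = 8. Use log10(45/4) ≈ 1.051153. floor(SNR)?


||x||/||e|| = 90/8 = 45/4.
log10(45/4) ≈ 1.051153.
20*log10(||x||/||e||) ≈ 20*1.051153 = 21.02306.
floor(21.02306) = 21.

21


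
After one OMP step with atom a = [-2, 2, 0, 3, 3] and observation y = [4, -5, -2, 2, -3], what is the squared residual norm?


a^T a = 26.
a^T y = -21.
coeff = -21/26 = -21/26.
||r||^2 = 1067/26.

1067/26


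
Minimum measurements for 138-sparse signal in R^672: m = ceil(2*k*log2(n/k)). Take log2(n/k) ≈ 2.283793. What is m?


log2(n/k) = log2(672/138) ≈ 2.283793.
2*k*log2(n/k) ≈ 2*138*2.283793 = 630.326868.
m = ceil(630.326868) = 631.

631


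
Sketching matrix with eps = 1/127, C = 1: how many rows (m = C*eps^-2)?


1/eps = 127.
(1/eps)^2 = 16129.
m = 1*16129 = 16129.

16129


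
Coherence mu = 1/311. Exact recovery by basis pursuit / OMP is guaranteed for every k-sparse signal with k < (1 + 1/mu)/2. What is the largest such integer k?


1/mu = 311.
1 + 1/mu = 312.
(1 + 1/mu)/2 = 156 is an integer and the inequality is strict, so k_max = 156 - 1 = 155.

155


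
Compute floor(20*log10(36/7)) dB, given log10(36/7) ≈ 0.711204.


||x||/||e|| = 36/7.
log10(36/7) ≈ 0.711204.
20*log10(||x||/||e||) ≈ 20*0.711204 = 14.22408.
floor(14.22408) = 14.

14


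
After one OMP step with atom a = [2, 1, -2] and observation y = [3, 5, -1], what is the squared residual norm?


a^T a = 9.
a^T y = 13.
coeff = 13/9 = 13/9.
||r||^2 = 146/9.

146/9


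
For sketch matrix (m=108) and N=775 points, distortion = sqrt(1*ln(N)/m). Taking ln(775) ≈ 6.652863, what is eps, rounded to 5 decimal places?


ln(775) ≈ 6.652863.
1*ln(N)/m ≈ 1*6.652863/108 ≈ 0.06160058.
eps = sqrt(0.06160058) ≈ 0.2481946 ≈ 0.24819.

0.24819


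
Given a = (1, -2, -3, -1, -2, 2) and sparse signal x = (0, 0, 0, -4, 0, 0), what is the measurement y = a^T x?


Non-zero terms: ['-1*-4']
Products: [4]
y = sum = 4.

4


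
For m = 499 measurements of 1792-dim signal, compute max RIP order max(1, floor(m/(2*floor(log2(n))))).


floor(log2(1792)) = 10.
2*10 = 20.
m/(2*floor(log2(n))) = 499/20 ≈ 24.95.
floor = 24.
k = max(1, 24) = 24.

24


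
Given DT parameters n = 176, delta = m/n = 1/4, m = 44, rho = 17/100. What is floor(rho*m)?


m = 1/4*176 = 44.
rho = 17/100.
rho*m = 17/100*44 = 7.48.
k = floor(7.48) = 7.

7


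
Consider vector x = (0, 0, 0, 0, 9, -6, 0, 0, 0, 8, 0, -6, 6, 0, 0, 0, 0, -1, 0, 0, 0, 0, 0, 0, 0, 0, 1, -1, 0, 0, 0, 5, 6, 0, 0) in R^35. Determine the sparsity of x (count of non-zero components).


Non-zero positions: [4, 5, 9, 11, 12, 17, 26, 27, 31, 32].
Sparsity = 10.

10


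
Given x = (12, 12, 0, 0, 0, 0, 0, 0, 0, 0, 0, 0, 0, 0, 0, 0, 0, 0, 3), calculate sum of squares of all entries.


Non-zero entries: [(0, 12), (1, 12), (18, 3)]
Squares: [144, 144, 9]
||x||_2^2 = sum = 297.

297


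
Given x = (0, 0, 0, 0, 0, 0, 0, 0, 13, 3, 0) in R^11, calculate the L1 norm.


Non-zero entries: [(8, 13), (9, 3)]
Absolute values: [13, 3]
||x||_1 = sum = 16.

16


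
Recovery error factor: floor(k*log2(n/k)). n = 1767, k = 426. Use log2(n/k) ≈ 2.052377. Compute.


log2(n/k) = log2(1767/426) ≈ 2.052377.
k*log2(n/k) ≈ 426*2.052377 = 874.312602.
floor(874.312602) = 874.

874


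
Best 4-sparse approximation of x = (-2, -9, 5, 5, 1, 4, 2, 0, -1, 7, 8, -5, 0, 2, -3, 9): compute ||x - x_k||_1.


Sorted |x_i| descending: [9, 9, 8, 7, 5, 5, 5, 4, 3, 2, 2, 2, 1, 1, 0, 0]
Keep top 4: [9, 9, 8, 7]
Tail entries: [5, 5, 5, 4, 3, 2, 2, 2, 1, 1, 0, 0]
L1 error = sum of tail = 30.

30


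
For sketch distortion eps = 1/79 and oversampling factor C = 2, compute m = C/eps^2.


1/eps = 79.
(1/eps)^2 = 6241.
m = 2*6241 = 12482.

12482


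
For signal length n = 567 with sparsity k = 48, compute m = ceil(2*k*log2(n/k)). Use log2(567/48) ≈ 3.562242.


log2(n/k) = log2(567/48) ≈ 3.562242.
2*k*log2(n/k) ≈ 2*48*3.562242 = 341.975232.
m = ceil(341.975232) = 342.

342


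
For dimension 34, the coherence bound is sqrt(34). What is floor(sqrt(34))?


5^2 = 25 <= 34 < 36 = 6^2, so 5 <= sqrt(34) < 6.
floor(sqrt(34)) = 5.

5


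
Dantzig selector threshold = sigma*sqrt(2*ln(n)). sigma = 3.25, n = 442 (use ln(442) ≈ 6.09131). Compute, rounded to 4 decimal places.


ln(442) ≈ 6.09131.
2*ln(n) ≈ 12.18262.
sqrt(2*ln(n)) ≈ sqrt(12.18262) ≈ 3.490361.
threshold ≈ 3.25*3.490361 = 11.34367325 ≈ 11.3437.

11.3437


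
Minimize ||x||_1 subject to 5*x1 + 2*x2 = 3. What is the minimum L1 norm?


Axis intercepts:
  x1 = 3/5, x2 = 0: L1 = 3/5
  x1 = 0, x2 = 3/2: L1 = 3/2
x* = (3/5, 0)
||x*||_1 = 3/5.

3/5


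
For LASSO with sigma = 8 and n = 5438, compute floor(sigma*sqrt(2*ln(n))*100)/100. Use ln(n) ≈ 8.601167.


ln(5438) ≈ 8.601167.
2*ln(n) ≈ 17.202334.
sqrt(2*ln(n)) ≈ sqrt(17.202334) ≈ 4.14757.
lambda ≈ 8*4.14757 = 33.18056.
floor(lambda*100)/100 = 33.18.

33.18


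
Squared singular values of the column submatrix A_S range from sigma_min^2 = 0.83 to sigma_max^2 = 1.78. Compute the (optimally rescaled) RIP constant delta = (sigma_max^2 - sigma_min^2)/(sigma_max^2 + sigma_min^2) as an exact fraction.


lambda_max - lambda_min = 1.78 - 0.83 = 0.95.
lambda_max + lambda_min = 1.78 + 0.83 = 2.61.
delta = 0.95/2.61 = 95/261.

95/261


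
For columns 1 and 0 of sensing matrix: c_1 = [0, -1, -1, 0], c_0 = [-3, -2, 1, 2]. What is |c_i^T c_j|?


Inner product: 0*-3 + -1*-2 + -1*1 + 0*2
Products: [0, 2, -1, 0]
Sum = 1.
|dot| = 1.

1


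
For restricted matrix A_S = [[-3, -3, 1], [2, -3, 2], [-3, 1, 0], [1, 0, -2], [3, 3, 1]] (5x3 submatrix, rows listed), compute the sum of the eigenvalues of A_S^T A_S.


Sum of eigenvalues of A_S^T A_S = trace(A_S^T A_S) = sum of squared column norms of A_S.
A_S^T A_S diagonal: [32, 28, 10].
trace = 32 + 28 + 10 = 70.

70


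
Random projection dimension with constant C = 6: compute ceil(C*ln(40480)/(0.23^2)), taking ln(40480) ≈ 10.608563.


ln(40480) ≈ 10.608563.
eps^2 = 0.23^2 = 0.0529.
C*ln(N)/eps^2 ≈ 6*10.608563/0.0529 ≈ 1203.2397.
m = ceil(1203.2397) = 1204.

1204


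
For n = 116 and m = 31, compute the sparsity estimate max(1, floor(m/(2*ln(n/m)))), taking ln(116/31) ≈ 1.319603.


n/m = 116/31.
ln(n/m) ≈ 1.319603.
2*ln(n/m) ≈ 2.639206.
m/(2*ln(n/m)) ≈ 31/2.639206 ≈ 11.746.
floor = 11.
k_max = max(1, 11) = 11.

11


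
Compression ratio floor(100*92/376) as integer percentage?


100*m/n = 100*92/376 ≈ 24.4681.
floor = 24.

24


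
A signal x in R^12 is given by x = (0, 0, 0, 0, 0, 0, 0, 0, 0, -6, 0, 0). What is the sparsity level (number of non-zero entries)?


Non-zero positions: [9].
Sparsity = 1.

1


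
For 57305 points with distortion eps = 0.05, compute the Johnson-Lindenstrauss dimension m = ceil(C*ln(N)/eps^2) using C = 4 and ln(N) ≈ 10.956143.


ln(57305) ≈ 10.956143.
eps^2 = 0.05^2 = 0.0025.
C*ln(N)/eps^2 ≈ 4*10.956143/0.0025 ≈ 17529.8288.
m = ceil(17529.8288) = 17530.

17530


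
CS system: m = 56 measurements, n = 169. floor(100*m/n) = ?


100*m/n = 100*56/169 ≈ 33.1361.
floor = 33.

33


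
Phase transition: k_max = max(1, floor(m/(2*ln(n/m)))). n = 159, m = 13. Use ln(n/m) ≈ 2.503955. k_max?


n/m = 159/13.
ln(n/m) ≈ 2.503955.
2*ln(n/m) ≈ 5.00791.
m/(2*ln(n/m)) ≈ 13/5.00791 ≈ 2.5959.
floor = 2.
k_max = max(1, 2) = 2.

2


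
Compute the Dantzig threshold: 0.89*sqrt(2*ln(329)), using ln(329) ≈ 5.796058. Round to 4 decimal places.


ln(329) ≈ 5.796058.
2*ln(n) ≈ 11.592116.
sqrt(2*ln(n)) ≈ sqrt(11.592116) ≈ 3.40472.
threshold ≈ 0.89*3.40472 = 3.0302008 ≈ 3.0302.

3.0302


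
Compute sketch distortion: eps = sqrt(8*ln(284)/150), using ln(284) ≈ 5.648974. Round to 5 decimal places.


ln(284) ≈ 5.648974.
8*ln(N)/m ≈ 8*5.648974/150 ≈ 0.30127861.
eps = sqrt(0.30127861) ≈ 0.5488885 ≈ 0.54889.

0.54889


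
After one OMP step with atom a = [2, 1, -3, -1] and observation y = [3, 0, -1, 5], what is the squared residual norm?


a^T a = 15.
a^T y = 4.
coeff = 4/15 = 4/15.
||r||^2 = 509/15.

509/15


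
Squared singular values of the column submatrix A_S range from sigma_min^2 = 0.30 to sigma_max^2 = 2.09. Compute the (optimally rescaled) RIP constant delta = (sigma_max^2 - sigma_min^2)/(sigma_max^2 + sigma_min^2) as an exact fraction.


lambda_max - lambda_min = 2.09 - 0.30 = 1.79.
lambda_max + lambda_min = 2.09 + 0.30 = 2.39.
delta = 1.79/2.39 = 179/239.

179/239


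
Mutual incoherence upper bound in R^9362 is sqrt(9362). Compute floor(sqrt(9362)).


96^2 = 9216 <= 9362 < 9409 = 97^2, so 96 <= sqrt(9362) < 97.
floor(sqrt(9362)) = 96.

96


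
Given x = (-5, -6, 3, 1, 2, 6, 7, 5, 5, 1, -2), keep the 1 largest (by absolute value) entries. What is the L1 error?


Sorted |x_i| descending: [7, 6, 6, 5, 5, 5, 3, 2, 2, 1, 1]
Keep top 1: [7]
Tail entries: [6, 6, 5, 5, 5, 3, 2, 2, 1, 1]
L1 error = sum of tail = 36.

36


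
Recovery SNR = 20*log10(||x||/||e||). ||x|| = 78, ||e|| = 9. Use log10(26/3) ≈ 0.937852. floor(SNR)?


||x||/||e|| = 78/9 = 26/3.
log10(26/3) ≈ 0.937852.
20*log10(||x||/||e||) ≈ 20*0.937852 = 18.75704.
floor(18.75704) = 18.

18


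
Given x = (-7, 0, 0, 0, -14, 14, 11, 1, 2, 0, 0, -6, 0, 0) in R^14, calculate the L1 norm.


Non-zero entries: [(0, -7), (4, -14), (5, 14), (6, 11), (7, 1), (8, 2), (11, -6)]
Absolute values: [7, 14, 14, 11, 1, 2, 6]
||x||_1 = sum = 55.

55


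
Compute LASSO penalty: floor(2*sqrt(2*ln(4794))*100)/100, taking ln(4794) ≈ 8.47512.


ln(4794) ≈ 8.47512.
2*ln(n) ≈ 16.95024.
sqrt(2*ln(n)) ≈ sqrt(16.95024) ≈ 4.117067.
lambda ≈ 2*4.117067 = 8.234134.
floor(lambda*100)/100 = 8.23.

8.23


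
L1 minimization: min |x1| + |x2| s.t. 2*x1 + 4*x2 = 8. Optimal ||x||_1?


Axis intercepts:
  x1 = 4, x2 = 0: L1 = 4
  x1 = 0, x2 = 2: L1 = 2
x* = (0, 2)
||x*||_1 = 2.

2


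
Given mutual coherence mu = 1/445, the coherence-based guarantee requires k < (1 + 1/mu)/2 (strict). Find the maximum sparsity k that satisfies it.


1/mu = 445.
1 + 1/mu = 446.
(1 + 1/mu)/2 = 223 is an integer and the inequality is strict, so k_max = 223 - 1 = 222.

222


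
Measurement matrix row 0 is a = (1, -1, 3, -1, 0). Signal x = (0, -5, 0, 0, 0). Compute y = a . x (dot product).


Non-zero terms: ['-1*-5']
Products: [5]
y = sum = 5.

5


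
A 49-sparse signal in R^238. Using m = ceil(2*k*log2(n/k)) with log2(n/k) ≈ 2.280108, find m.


log2(n/k) = log2(238/49) ≈ 2.280108.
2*k*log2(n/k) ≈ 2*49*2.280108 = 223.450584.
m = ceil(223.450584) = 224.

224


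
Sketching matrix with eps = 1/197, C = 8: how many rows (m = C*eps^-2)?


1/eps = 197.
(1/eps)^2 = 38809.
m = 8*38809 = 310472.

310472


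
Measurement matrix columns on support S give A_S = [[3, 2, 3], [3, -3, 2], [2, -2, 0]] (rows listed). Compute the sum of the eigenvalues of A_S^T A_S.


Sum of eigenvalues of A_S^T A_S = trace(A_S^T A_S) = sum of squared column norms of A_S.
A_S^T A_S diagonal: [22, 17, 13].
trace = 22 + 17 + 13 = 52.

52


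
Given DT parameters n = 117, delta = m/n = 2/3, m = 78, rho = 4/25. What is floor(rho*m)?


m = 2/3*117 = 78.
rho = 4/25.
rho*m = 4/25*78 = 12.48.
k = floor(12.48) = 12.

12


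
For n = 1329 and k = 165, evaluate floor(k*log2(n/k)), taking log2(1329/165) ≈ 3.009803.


log2(n/k) = log2(1329/165) ≈ 3.009803.
k*log2(n/k) ≈ 165*3.009803 = 496.617495.
floor(496.617495) = 496.

496


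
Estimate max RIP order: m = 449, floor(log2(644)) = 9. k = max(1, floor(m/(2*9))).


floor(log2(644)) = 9.
2*9 = 18.
m/(2*floor(log2(n))) = 449/18 ≈ 24.9444.
floor = 24.
k = max(1, 24) = 24.

24


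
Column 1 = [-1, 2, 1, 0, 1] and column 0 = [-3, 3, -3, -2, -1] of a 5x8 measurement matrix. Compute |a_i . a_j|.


Inner product: -1*-3 + 2*3 + 1*-3 + 0*-2 + 1*-1
Products: [3, 6, -3, 0, -1]
Sum = 5.
|dot| = 5.

5


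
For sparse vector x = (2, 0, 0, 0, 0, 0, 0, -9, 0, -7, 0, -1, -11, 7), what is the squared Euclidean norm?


Non-zero entries: [(0, 2), (7, -9), (9, -7), (11, -1), (12, -11), (13, 7)]
Squares: [4, 81, 49, 1, 121, 49]
||x||_2^2 = sum = 305.

305


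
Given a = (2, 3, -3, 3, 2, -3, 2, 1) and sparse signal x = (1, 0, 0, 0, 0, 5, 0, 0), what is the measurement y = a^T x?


Non-zero terms: ['2*1', '-3*5']
Products: [2, -15]
y = sum = -13.

-13


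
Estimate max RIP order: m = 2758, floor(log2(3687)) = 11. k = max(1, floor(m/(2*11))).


floor(log2(3687)) = 11.
2*11 = 22.
m/(2*floor(log2(n))) = 2758/22 ≈ 125.3636.
floor = 125.
k = max(1, 125) = 125.

125


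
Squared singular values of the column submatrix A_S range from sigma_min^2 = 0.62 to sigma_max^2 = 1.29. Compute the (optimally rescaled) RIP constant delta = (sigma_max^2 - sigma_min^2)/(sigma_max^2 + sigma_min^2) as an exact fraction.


lambda_max - lambda_min = 1.29 - 0.62 = 0.67.
lambda_max + lambda_min = 1.29 + 0.62 = 1.91.
delta = 0.67/1.91 = 67/191.

67/191


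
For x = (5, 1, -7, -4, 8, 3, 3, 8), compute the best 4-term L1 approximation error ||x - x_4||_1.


Sorted |x_i| descending: [8, 8, 7, 5, 4, 3, 3, 1]
Keep top 4: [8, 8, 7, 5]
Tail entries: [4, 3, 3, 1]
L1 error = sum of tail = 11.

11


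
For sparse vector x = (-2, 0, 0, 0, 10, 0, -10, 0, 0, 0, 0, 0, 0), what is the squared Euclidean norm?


Non-zero entries: [(0, -2), (4, 10), (6, -10)]
Squares: [4, 100, 100]
||x||_2^2 = sum = 204.

204


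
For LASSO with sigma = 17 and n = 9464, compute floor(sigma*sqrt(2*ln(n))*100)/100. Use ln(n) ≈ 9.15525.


ln(9464) ≈ 9.15525.
2*ln(n) ≈ 18.3105.
sqrt(2*ln(n)) ≈ sqrt(18.3105) ≈ 4.279077.
lambda ≈ 17*4.279077 = 72.744309.
floor(lambda*100)/100 = 72.74.

72.74


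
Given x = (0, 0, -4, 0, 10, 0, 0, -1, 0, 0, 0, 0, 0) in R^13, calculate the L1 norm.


Non-zero entries: [(2, -4), (4, 10), (7, -1)]
Absolute values: [4, 10, 1]
||x||_1 = sum = 15.

15


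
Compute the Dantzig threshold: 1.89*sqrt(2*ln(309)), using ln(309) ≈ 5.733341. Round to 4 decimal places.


ln(309) ≈ 5.733341.
2*ln(n) ≈ 11.466682.
sqrt(2*ln(n)) ≈ sqrt(11.466682) ≈ 3.386249.
threshold ≈ 1.89*3.386249 = 6.40001061 ≈ 6.4000.

6.4000


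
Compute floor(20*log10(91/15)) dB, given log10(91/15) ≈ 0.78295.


||x||/||e|| = 91/15.
log10(91/15) ≈ 0.78295.
20*log10(||x||/||e||) ≈ 20*0.78295 = 15.659.
floor(15.659) = 15.

15


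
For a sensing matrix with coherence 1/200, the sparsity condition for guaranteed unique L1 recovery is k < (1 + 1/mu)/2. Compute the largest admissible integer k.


1/mu = 200.
1 + 1/mu = 201.
(1 + 1/mu)/2 = 100.5 is not an integer, so k_max = floor(100.5) = 100.

100


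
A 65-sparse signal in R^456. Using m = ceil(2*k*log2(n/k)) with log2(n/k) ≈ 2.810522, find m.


log2(n/k) = log2(456/65) ≈ 2.810522.
2*k*log2(n/k) ≈ 2*65*2.810522 = 365.36786.
m = ceil(365.36786) = 366.

366


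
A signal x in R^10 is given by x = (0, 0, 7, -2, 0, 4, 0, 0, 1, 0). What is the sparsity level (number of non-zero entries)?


Non-zero positions: [2, 3, 5, 8].
Sparsity = 4.

4


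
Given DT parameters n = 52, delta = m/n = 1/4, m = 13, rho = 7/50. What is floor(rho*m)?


m = 1/4*52 = 13.
rho = 7/50.
rho*m = 7/50*13 = 1.82.
k = floor(1.82) = 1.

1


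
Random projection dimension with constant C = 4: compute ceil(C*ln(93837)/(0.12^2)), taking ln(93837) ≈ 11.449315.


ln(93837) ≈ 11.449315.
eps^2 = 0.12^2 = 0.0144.
C*ln(N)/eps^2 ≈ 4*11.449315/0.0144 ≈ 3180.3653.
m = ceil(3180.3653) = 3181.

3181


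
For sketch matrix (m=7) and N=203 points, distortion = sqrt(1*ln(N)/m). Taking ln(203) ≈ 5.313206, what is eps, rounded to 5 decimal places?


ln(203) ≈ 5.313206.
1*ln(N)/m ≈ 1*5.313206/7 ≈ 0.75902943.
eps = sqrt(0.75902943) ≈ 0.871223 ≈ 0.87122.

0.87122


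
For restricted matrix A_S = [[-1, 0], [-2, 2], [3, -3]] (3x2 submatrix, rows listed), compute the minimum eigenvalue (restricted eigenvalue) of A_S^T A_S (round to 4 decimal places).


A_S^T A_S = [[14, -13], [-13, 13]].
trace = 27.
det = 13.
disc = trace^2 - 4*det = 729 - 4*13 = 677.
sqrt(677) ≈ 26.019224.
lam_min = (27 - sqrt(677))/2 ≈ (27 - 26.019224)/2 = 0.490388 ≈ 0.4904.

0.4904


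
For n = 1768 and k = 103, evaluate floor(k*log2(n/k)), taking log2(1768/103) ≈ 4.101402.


log2(n/k) = log2(1768/103) ≈ 4.101402.
k*log2(n/k) ≈ 103*4.101402 = 422.444406.
floor(422.444406) = 422.

422


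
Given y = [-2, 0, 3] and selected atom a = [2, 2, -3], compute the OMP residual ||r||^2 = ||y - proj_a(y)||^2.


a^T a = 17.
a^T y = -13.
coeff = -13/17 = -13/17.
||r||^2 = 52/17.

52/17


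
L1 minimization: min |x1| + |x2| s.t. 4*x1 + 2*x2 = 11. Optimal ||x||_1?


Axis intercepts:
  x1 = 11/4, x2 = 0: L1 = 11/4
  x1 = 0, x2 = 11/2: L1 = 11/2
x* = (11/4, 0)
||x*||_1 = 11/4.

11/4


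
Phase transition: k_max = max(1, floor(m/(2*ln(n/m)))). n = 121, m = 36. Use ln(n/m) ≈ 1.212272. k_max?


n/m = 121/36.
ln(n/m) ≈ 1.212272.
2*ln(n/m) ≈ 2.424544.
m/(2*ln(n/m)) ≈ 36/2.424544 ≈ 14.8482.
floor = 14.
k_max = max(1, 14) = 14.

14


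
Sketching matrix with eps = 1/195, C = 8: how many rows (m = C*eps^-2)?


1/eps = 195.
(1/eps)^2 = 38025.
m = 8*38025 = 304200.

304200


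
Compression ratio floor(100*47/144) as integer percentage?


100*m/n = 100*47/144 ≈ 32.6389.
floor = 32.

32


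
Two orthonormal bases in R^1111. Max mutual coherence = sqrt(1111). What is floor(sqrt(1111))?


33^2 = 1089 <= 1111 < 1156 = 34^2, so 33 <= sqrt(1111) < 34.
floor(sqrt(1111)) = 33.

33


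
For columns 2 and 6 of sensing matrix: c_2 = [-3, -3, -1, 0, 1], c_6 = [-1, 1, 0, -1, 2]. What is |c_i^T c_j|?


Inner product: -3*-1 + -3*1 + -1*0 + 0*-1 + 1*2
Products: [3, -3, 0, 0, 2]
Sum = 2.
|dot| = 2.

2


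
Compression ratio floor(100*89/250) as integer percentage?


100*m/n = 100*89/250 ≈ 35.6.
floor = 35.

35


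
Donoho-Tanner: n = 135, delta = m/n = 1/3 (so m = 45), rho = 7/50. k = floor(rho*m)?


m = 1/3*135 = 45.
rho = 7/50.
rho*m = 7/50*45 = 6.3.
k = floor(6.3) = 6.

6


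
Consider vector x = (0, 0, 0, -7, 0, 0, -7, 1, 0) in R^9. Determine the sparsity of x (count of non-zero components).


Non-zero positions: [3, 6, 7].
Sparsity = 3.

3


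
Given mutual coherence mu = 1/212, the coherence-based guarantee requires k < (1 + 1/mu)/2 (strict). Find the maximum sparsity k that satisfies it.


1/mu = 212.
1 + 1/mu = 213.
(1 + 1/mu)/2 = 106.5 is not an integer, so k_max = floor(106.5) = 106.

106


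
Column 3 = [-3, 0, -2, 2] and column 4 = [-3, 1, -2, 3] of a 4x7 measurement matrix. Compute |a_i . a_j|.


Inner product: -3*-3 + 0*1 + -2*-2 + 2*3
Products: [9, 0, 4, 6]
Sum = 19.
|dot| = 19.

19


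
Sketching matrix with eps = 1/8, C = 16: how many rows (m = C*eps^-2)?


1/eps = 8.
(1/eps)^2 = 64.
m = 16*64 = 1024.

1024


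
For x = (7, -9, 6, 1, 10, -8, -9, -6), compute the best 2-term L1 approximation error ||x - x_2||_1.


Sorted |x_i| descending: [10, 9, 9, 8, 7, 6, 6, 1]
Keep top 2: [10, 9]
Tail entries: [9, 8, 7, 6, 6, 1]
L1 error = sum of tail = 37.

37


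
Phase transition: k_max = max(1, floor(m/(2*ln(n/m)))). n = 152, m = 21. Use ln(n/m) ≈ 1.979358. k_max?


n/m = 152/21.
ln(n/m) ≈ 1.979358.
2*ln(n/m) ≈ 3.958716.
m/(2*ln(n/m)) ≈ 21/3.958716 ≈ 5.3048.
floor = 5.
k_max = max(1, 5) = 5.

5


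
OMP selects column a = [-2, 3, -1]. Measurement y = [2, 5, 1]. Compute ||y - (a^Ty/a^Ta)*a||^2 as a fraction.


a^T a = 14.
a^T y = 10.
coeff = 10/14 = 5/7.
||r||^2 = 160/7.

160/7


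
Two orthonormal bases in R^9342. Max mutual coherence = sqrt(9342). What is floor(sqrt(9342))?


96^2 = 9216 <= 9342 < 9409 = 97^2, so 96 <= sqrt(9342) < 97.
floor(sqrt(9342)) = 96.

96


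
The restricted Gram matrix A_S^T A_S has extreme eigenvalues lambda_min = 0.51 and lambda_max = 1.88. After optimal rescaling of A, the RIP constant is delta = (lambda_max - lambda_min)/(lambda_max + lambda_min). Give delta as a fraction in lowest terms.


lambda_max - lambda_min = 1.88 - 0.51 = 1.37.
lambda_max + lambda_min = 1.88 + 0.51 = 2.39.
delta = 1.37/2.39 = 137/239.

137/239


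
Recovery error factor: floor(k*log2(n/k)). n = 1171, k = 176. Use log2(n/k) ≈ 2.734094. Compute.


log2(n/k) = log2(1171/176) ≈ 2.734094.
k*log2(n/k) ≈ 176*2.734094 = 481.200544.
floor(481.200544) = 481.

481


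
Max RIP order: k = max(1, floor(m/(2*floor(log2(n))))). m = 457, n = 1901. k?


floor(log2(1901)) = 10.
2*10 = 20.
m/(2*floor(log2(n))) = 457/20 ≈ 22.85.
floor = 22.
k = max(1, 22) = 22.

22


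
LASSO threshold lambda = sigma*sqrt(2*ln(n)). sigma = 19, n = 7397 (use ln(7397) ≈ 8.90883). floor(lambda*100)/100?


ln(7397) ≈ 8.90883.
2*ln(n) ≈ 17.81766.
sqrt(2*ln(n)) ≈ sqrt(17.81766) ≈ 4.221097.
lambda ≈ 19*4.221097 = 80.200843.
floor(lambda*100)/100 = 80.20.

80.20


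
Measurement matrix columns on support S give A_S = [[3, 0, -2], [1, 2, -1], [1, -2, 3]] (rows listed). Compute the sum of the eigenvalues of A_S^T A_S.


Sum of eigenvalues of A_S^T A_S = trace(A_S^T A_S) = sum of squared column norms of A_S.
A_S^T A_S diagonal: [11, 8, 14].
trace = 11 + 8 + 14 = 33.

33


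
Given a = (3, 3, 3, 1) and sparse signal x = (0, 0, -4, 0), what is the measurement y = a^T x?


Non-zero terms: ['3*-4']
Products: [-12]
y = sum = -12.

-12


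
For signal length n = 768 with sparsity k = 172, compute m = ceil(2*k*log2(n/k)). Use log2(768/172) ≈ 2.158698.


log2(n/k) = log2(768/172) ≈ 2.158698.
2*k*log2(n/k) ≈ 2*172*2.158698 = 742.592112.
m = ceil(742.592112) = 743.

743


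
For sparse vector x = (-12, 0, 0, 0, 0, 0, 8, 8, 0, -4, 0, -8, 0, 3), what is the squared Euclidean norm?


Non-zero entries: [(0, -12), (6, 8), (7, 8), (9, -4), (11, -8), (13, 3)]
Squares: [144, 64, 64, 16, 64, 9]
||x||_2^2 = sum = 361.

361


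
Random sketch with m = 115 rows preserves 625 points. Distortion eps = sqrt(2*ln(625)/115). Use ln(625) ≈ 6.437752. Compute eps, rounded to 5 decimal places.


ln(625) ≈ 6.437752.
2*ln(N)/m ≈ 2*6.437752/115 ≈ 0.1119609.
eps = sqrt(0.1119609) ≈ 0.3346056 ≈ 0.33461.

0.33461


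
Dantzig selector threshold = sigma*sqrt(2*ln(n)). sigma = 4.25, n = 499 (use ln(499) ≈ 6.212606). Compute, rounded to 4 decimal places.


ln(499) ≈ 6.212606.
2*ln(n) ≈ 12.425212.
sqrt(2*ln(n)) ≈ sqrt(12.425212) ≈ 3.524941.
threshold ≈ 4.25*3.524941 = 14.98099925 ≈ 14.9810.

14.9810


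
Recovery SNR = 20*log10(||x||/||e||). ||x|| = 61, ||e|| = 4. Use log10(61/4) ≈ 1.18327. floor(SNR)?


||x||/||e|| = 61/4.
log10(61/4) ≈ 1.18327.
20*log10(||x||/||e||) ≈ 20*1.18327 = 23.6654.
floor(23.6654) = 23.

23


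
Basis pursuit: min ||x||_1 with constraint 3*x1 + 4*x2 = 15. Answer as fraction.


Axis intercepts:
  x1 = 5, x2 = 0: L1 = 5
  x1 = 0, x2 = 15/4: L1 = 15/4
x* = (0, 15/4)
||x*||_1 = 15/4.

15/4


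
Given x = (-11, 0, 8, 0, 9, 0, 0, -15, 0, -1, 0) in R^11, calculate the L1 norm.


Non-zero entries: [(0, -11), (2, 8), (4, 9), (7, -15), (9, -1)]
Absolute values: [11, 8, 9, 15, 1]
||x||_1 = sum = 44.

44


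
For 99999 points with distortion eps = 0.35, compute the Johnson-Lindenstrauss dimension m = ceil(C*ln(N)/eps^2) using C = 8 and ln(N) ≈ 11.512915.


ln(99999) ≈ 11.512915.
eps^2 = 0.35^2 = 0.1225.
C*ln(N)/eps^2 ≈ 8*11.512915/0.1225 ≈ 751.8638.
m = ceil(751.8638) = 752.

752


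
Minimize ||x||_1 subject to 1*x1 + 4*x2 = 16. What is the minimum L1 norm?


Axis intercepts:
  x1 = 16, x2 = 0: L1 = 16
  x1 = 0, x2 = 4: L1 = 4
x* = (0, 4)
||x*||_1 = 4.

4


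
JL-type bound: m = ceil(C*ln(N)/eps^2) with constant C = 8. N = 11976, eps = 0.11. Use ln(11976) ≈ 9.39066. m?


ln(11976) ≈ 9.39066.
eps^2 = 0.11^2 = 0.0121.
C*ln(N)/eps^2 ≈ 8*9.39066/0.0121 ≈ 6208.7008.
m = ceil(6208.7008) = 6209.

6209


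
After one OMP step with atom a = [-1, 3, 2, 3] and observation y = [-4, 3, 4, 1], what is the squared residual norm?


a^T a = 23.
a^T y = 24.
coeff = 24/23 = 24/23.
||r||^2 = 390/23.

390/23


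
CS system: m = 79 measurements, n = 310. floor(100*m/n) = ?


100*m/n = 100*79/310 ≈ 25.4839.
floor = 25.

25


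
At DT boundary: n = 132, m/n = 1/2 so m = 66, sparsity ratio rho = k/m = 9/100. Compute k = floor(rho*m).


m = 1/2*132 = 66.
rho = 9/100.
rho*m = 9/100*66 = 5.94.
k = floor(5.94) = 5.

5


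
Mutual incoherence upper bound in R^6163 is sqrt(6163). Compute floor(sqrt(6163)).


78^2 = 6084 <= 6163 < 6241 = 79^2, so 78 <= sqrt(6163) < 79.
floor(sqrt(6163)) = 78.

78


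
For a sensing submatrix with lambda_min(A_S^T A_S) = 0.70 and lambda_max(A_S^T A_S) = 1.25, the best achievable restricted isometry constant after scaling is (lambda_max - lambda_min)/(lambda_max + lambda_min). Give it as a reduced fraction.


lambda_max - lambda_min = 1.25 - 0.70 = 0.55.
lambda_max + lambda_min = 1.25 + 0.70 = 1.95.
delta = 0.55/1.95 = 55/195 = 11/39.

11/39


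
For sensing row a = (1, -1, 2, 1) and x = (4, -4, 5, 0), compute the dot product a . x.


Non-zero terms: ['1*4', '-1*-4', '2*5']
Products: [4, 4, 10]
y = sum = 18.

18


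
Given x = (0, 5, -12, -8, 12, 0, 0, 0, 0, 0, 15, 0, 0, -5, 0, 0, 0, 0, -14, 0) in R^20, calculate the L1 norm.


Non-zero entries: [(1, 5), (2, -12), (3, -8), (4, 12), (10, 15), (13, -5), (18, -14)]
Absolute values: [5, 12, 8, 12, 15, 5, 14]
||x||_1 = sum = 71.

71


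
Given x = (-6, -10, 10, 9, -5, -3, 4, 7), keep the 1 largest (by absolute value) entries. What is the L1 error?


Sorted |x_i| descending: [10, 10, 9, 7, 6, 5, 4, 3]
Keep top 1: [10]
Tail entries: [10, 9, 7, 6, 5, 4, 3]
L1 error = sum of tail = 44.

44


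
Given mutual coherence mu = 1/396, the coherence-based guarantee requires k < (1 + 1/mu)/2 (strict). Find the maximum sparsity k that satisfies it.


1/mu = 396.
1 + 1/mu = 397.
(1 + 1/mu)/2 = 198.5 is not an integer, so k_max = floor(198.5) = 198.

198


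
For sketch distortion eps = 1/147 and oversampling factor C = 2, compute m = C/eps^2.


1/eps = 147.
(1/eps)^2 = 21609.
m = 2*21609 = 43218.

43218


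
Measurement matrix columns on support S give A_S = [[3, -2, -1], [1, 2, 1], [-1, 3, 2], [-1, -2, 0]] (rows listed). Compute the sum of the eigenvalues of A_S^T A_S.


Sum of eigenvalues of A_S^T A_S = trace(A_S^T A_S) = sum of squared column norms of A_S.
A_S^T A_S diagonal: [12, 21, 6].
trace = 12 + 21 + 6 = 39.

39


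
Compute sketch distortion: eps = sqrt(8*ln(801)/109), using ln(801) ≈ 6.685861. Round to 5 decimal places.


ln(801) ≈ 6.685861.
8*ln(N)/m ≈ 8*6.685861/109 ≈ 0.49070539.
eps = sqrt(0.49070539) ≈ 0.7005037 ≈ 0.70050.

0.70050


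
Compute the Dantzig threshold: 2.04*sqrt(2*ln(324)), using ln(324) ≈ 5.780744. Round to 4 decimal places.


ln(324) ≈ 5.780744.
2*ln(n) ≈ 11.561488.
sqrt(2*ln(n)) ≈ sqrt(11.561488) ≈ 3.400219.
threshold ≈ 2.04*3.400219 = 6.93644676 ≈ 6.9364.

6.9364


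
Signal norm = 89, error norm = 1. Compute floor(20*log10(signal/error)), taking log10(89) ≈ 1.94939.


||x||/||e|| = 89/1 = 89.
log10(89) ≈ 1.94939.
20*log10(||x||/||e||) ≈ 20*1.94939 = 38.9878.
floor(38.9878) = 38.

38


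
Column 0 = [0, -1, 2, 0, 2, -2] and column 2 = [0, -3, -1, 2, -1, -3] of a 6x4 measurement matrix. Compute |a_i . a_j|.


Inner product: 0*0 + -1*-3 + 2*-1 + 0*2 + 2*-1 + -2*-3
Products: [0, 3, -2, 0, -2, 6]
Sum = 5.
|dot| = 5.

5


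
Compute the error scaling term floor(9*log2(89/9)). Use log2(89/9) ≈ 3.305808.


log2(n/k) = log2(89/9) ≈ 3.305808.
k*log2(n/k) ≈ 9*3.305808 = 29.752272.
floor(29.752272) = 29.

29


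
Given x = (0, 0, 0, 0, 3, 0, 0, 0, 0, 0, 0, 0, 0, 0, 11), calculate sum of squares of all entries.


Non-zero entries: [(4, 3), (14, 11)]
Squares: [9, 121]
||x||_2^2 = sum = 130.

130


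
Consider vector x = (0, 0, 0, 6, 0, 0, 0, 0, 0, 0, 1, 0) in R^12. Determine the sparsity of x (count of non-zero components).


Non-zero positions: [3, 10].
Sparsity = 2.

2


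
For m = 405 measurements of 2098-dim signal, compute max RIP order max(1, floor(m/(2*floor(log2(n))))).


floor(log2(2098)) = 11.
2*11 = 22.
m/(2*floor(log2(n))) = 405/22 ≈ 18.4091.
floor = 18.
k = max(1, 18) = 18.

18


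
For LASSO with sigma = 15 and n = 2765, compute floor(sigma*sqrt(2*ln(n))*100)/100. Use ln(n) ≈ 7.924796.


ln(2765) ≈ 7.924796.
2*ln(n) ≈ 15.849592.
sqrt(2*ln(n)) ≈ sqrt(15.849592) ≈ 3.981155.
lambda ≈ 15*3.981155 = 59.717325.
floor(lambda*100)/100 = 59.71.

59.71


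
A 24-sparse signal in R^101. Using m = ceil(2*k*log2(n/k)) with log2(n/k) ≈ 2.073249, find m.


log2(n/k) = log2(101/24) ≈ 2.073249.
2*k*log2(n/k) ≈ 2*24*2.073249 = 99.515952.
m = ceil(99.515952) = 100.

100


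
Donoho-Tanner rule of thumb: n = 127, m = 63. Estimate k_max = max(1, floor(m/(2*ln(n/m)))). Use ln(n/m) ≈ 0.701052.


n/m = 127/63.
ln(n/m) ≈ 0.701052.
2*ln(n/m) ≈ 1.402104.
m/(2*ln(n/m)) ≈ 63/1.402104 ≈ 44.9325.
floor = 44.
k_max = max(1, 44) = 44.

44


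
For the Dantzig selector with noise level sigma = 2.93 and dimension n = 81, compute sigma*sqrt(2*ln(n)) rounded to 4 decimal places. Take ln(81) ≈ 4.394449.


ln(81) ≈ 4.394449.
2*ln(n) ≈ 8.788898.
sqrt(2*ln(n)) ≈ sqrt(8.788898) ≈ 2.964608.
threshold ≈ 2.93*2.964608 = 8.68630144 ≈ 8.6863.

8.6863


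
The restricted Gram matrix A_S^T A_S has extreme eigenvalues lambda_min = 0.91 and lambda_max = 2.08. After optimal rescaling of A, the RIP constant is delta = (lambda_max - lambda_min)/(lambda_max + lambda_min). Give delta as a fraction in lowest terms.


lambda_max - lambda_min = 2.08 - 0.91 = 1.17.
lambda_max + lambda_min = 2.08 + 0.91 = 2.99.
delta = 1.17/2.99 = 117/299 = 9/23.

9/23


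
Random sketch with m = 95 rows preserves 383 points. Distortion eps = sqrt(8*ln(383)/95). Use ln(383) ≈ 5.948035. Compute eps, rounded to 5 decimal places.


ln(383) ≈ 5.948035.
8*ln(N)/m ≈ 8*5.948035/95 ≈ 0.50088716.
eps = sqrt(0.50088716) ≈ 0.7077338 ≈ 0.70773.

0.70773


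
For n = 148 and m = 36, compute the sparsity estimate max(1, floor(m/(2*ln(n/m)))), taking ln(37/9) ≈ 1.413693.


n/m = 148/36 = 37/9.
ln(n/m) ≈ 1.413693.
2*ln(n/m) ≈ 2.827386.
m/(2*ln(n/m)) ≈ 36/2.827386 ≈ 12.7326.
floor = 12.
k_max = max(1, 12) = 12.

12


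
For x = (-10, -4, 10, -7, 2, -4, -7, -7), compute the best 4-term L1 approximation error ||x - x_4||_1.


Sorted |x_i| descending: [10, 10, 7, 7, 7, 4, 4, 2]
Keep top 4: [10, 10, 7, 7]
Tail entries: [7, 4, 4, 2]
L1 error = sum of tail = 17.

17


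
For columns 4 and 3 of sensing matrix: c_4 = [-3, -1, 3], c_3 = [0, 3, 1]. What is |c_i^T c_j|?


Inner product: -3*0 + -1*3 + 3*1
Products: [0, -3, 3]
Sum = 0.
|dot| = 0.

0


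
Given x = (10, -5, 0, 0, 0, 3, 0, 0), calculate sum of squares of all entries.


Non-zero entries: [(0, 10), (1, -5), (5, 3)]
Squares: [100, 25, 9]
||x||_2^2 = sum = 134.

134


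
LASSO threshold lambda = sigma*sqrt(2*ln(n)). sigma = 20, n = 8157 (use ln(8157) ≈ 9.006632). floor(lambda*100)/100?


ln(8157) ≈ 9.006632.
2*ln(n) ≈ 18.013264.
sqrt(2*ln(n)) ≈ sqrt(18.013264) ≈ 4.244204.
lambda ≈ 20*4.244204 = 84.88408.
floor(lambda*100)/100 = 84.88.

84.88


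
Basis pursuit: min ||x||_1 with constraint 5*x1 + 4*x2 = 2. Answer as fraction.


Axis intercepts:
  x1 = 2/5, x2 = 0: L1 = 2/5
  x1 = 0, x2 = 1/2: L1 = 1/2
x* = (2/5, 0)
||x*||_1 = 2/5.

2/5


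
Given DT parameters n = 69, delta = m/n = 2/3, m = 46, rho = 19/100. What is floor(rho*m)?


m = 2/3*69 = 46.
rho = 19/100.
rho*m = 19/100*46 = 8.74.
k = floor(8.74) = 8.

8


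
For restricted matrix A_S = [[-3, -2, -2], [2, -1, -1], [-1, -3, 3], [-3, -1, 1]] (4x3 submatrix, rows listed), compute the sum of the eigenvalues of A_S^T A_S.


Sum of eigenvalues of A_S^T A_S = trace(A_S^T A_S) = sum of squared column norms of A_S.
A_S^T A_S diagonal: [23, 15, 15].
trace = 23 + 15 + 15 = 53.

53


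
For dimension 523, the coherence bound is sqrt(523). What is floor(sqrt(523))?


22^2 = 484 <= 523 < 529 = 23^2, so 22 <= sqrt(523) < 23.
floor(sqrt(523)) = 22.

22


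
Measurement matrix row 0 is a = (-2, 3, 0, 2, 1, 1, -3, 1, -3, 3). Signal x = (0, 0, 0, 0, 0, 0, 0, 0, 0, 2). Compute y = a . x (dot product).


Non-zero terms: ['3*2']
Products: [6]
y = sum = 6.

6


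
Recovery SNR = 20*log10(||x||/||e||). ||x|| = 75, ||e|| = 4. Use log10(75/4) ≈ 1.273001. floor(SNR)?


||x||/||e|| = 75/4.
log10(75/4) ≈ 1.273001.
20*log10(||x||/||e||) ≈ 20*1.273001 = 25.46002.
floor(25.46002) = 25.

25


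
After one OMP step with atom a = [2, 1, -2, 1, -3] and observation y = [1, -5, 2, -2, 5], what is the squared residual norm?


a^T a = 19.
a^T y = -24.
coeff = -24/19 = -24/19.
||r||^2 = 545/19.

545/19


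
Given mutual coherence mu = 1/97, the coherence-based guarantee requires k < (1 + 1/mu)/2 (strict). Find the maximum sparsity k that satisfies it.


1/mu = 97.
1 + 1/mu = 98.
(1 + 1/mu)/2 = 49 is an integer and the inequality is strict, so k_max = 49 - 1 = 48.

48


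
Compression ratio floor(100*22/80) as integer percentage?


100*m/n = 100*22/80 ≈ 27.5.
floor = 27.

27


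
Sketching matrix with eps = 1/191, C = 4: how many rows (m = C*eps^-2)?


1/eps = 191.
(1/eps)^2 = 36481.
m = 4*36481 = 145924.

145924


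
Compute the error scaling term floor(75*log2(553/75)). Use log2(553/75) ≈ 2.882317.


log2(n/k) = log2(553/75) ≈ 2.882317.
k*log2(n/k) ≈ 75*2.882317 = 216.173775.
floor(216.173775) = 216.

216


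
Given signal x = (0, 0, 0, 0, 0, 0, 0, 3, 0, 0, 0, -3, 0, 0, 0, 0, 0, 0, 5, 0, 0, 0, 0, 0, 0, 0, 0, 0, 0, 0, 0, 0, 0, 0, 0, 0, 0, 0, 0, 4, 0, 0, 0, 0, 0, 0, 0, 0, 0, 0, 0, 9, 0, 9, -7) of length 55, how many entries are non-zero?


Non-zero positions: [7, 11, 18, 39, 51, 53, 54].
Sparsity = 7.

7
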